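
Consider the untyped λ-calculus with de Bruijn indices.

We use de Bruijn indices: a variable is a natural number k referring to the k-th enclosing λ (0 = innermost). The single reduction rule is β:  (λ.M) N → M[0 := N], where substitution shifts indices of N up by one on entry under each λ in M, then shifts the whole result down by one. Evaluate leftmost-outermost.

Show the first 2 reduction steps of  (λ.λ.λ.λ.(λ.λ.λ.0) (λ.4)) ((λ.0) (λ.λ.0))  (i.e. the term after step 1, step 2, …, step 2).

Answer: after 2 steps: λ.λ.λ.λ.λ.0

Working:
  start: (λ.λ.λ.λ.(λ.λ.λ.0) (λ.4)) ((λ.0) (λ.λ.0))
  step 1: λ.λ.λ.(λ.λ.λ.0) (λ.(λ.0) (λ.λ.0))
  step 2: λ.λ.λ.λ.λ.0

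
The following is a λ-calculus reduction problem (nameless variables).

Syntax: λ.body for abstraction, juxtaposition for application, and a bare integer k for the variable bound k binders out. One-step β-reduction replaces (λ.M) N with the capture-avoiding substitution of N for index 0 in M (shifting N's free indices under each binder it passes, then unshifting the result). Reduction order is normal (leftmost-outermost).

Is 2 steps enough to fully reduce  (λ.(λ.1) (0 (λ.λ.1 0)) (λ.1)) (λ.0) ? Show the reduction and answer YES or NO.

  start: (λ.(λ.1) (0 (λ.λ.1 0)) (λ.1)) (λ.0)
  →1  (λ.λ.0) ((λ.0) (λ.λ.1 0)) (λ.λ.0)
  →2  (λ.0) (λ.λ.0)

Answer: NO — after 2 steps the term is (λ.0) (λ.λ.0), not yet normal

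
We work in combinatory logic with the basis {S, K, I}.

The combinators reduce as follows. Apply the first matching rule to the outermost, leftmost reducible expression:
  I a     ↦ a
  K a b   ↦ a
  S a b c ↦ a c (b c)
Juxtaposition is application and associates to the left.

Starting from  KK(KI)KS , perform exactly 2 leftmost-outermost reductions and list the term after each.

Answer: after 2 steps: K

Working:
  start: KK(KI)KS
  →1  KKS
  →2  K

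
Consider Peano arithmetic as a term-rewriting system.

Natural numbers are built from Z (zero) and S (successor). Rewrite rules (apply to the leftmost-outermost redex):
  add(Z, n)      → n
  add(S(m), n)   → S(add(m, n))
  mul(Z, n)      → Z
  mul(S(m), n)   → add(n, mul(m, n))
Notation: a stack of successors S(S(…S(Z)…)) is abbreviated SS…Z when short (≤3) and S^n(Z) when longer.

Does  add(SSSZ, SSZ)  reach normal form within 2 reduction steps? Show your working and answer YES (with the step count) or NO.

  start: add(SSSZ, SSZ)
  [1] S(add(SSZ, SSZ))
  [2] S(S(add(SZ, SSZ)))

Answer: NO — after 2 steps the term is S(S(add(SZ, SSZ))), not yet normal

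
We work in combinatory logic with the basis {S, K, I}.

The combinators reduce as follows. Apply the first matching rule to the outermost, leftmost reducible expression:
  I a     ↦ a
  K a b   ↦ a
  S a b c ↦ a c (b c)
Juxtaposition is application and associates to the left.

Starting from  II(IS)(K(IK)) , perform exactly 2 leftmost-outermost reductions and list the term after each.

  start: II(IS)(K(IK))
  step 1: I(IS)(K(IK))
  step 2: IS(K(IK))

Answer: after 2 steps: IS(K(IK))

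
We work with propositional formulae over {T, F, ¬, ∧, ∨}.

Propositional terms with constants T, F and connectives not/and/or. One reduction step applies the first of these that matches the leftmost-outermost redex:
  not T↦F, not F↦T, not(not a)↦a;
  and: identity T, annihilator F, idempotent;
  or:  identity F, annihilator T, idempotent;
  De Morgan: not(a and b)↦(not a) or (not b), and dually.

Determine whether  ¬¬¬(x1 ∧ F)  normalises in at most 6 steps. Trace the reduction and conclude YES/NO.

  start: ¬¬¬(x1 ∧ F)
  [1] ¬(x1 ∧ F)
  [2] ¬x1 ∨ ¬F
  [3] ¬x1 ∨ T
  [4] T

Answer: YES — reaches normal form T in 4 ≤ 6 steps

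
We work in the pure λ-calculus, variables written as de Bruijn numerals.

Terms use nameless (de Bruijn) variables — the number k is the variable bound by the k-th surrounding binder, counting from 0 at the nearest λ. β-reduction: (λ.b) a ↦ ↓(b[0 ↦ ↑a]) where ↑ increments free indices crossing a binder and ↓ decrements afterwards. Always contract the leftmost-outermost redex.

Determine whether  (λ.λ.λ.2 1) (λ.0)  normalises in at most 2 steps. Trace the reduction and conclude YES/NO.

  start: (λ.λ.λ.2 1) (λ.0)
  step 1: λ.λ.(λ.0) 1
  step 2: λ.λ.1

Answer: YES — reaches normal form λ.λ.1 in 2 ≤ 2 steps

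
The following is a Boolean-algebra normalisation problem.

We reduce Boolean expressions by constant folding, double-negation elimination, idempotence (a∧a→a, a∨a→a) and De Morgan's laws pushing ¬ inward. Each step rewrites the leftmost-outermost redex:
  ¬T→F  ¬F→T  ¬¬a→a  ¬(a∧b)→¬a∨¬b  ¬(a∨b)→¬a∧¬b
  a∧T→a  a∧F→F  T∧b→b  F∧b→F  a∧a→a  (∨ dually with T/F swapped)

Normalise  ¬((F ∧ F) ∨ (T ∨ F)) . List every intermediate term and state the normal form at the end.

  start: ¬((F ∧ F) ∨ (T ∨ F))
  [1] ¬(F ∧ F) ∧ ¬(T ∨ F)
  [2] (¬F ∨ ¬F) ∧ ¬(T ∨ F)
  [3] ¬F ∧ ¬(T ∨ F)
  [4] T ∧ ¬(T ∨ F)
  [5] ¬(T ∨ F)
  [6] ¬T ∧ ¬F
  [7] F ∧ ¬F
  [8] F

Answer: normal form = F  (in 8 steps)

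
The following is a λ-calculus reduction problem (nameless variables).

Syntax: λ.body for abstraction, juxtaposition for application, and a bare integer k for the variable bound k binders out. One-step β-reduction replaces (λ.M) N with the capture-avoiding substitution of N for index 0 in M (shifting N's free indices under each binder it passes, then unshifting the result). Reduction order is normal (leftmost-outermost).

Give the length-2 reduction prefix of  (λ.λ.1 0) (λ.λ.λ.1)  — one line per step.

  start: (λ.λ.1 0) (λ.λ.λ.1)
  step 1: λ.(λ.λ.λ.1) 0
  step 2: λ.λ.λ.1

Answer: after 2 steps: λ.λ.λ.1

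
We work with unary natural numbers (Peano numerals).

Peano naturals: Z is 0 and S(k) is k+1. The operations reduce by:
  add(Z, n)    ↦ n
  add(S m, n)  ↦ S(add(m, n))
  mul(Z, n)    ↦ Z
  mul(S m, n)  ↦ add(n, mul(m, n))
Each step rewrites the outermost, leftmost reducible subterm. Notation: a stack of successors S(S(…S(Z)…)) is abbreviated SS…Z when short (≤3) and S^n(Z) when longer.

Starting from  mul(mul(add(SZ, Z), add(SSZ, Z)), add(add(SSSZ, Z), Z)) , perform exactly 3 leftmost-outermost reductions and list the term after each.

  start: mul(mul(add(SZ, Z), add(SSZ, Z)), add(add(SSSZ, Z), Z))
  →1  mul(mul(S(add(Z, Z)), add(SSZ, Z)), add(add(SSSZ, Z), Z))
  →2  mul(add(add(SSZ, Z), mul(add(Z, Z), add(SSZ, Z))), add(add(SSSZ, Z), Z))
  →3  mul(add(S(add(SZ, Z)), mul(add(Z, Z), add(SSZ, Z))), add(add(SSSZ, Z), Z))

Answer: after 3 steps: mul(add(S(add(SZ, Z)), mul(add(Z, Z), add(SSZ, Z))), add(add(SSSZ, Z), Z))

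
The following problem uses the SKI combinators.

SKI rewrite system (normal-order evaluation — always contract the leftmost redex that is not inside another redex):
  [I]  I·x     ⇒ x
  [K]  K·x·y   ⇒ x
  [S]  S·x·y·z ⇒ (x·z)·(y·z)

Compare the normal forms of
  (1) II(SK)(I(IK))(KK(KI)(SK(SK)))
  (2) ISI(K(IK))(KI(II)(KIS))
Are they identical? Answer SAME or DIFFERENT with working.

Answer: DIFFERENT — A ⇓ K(SK(SK)), B ⇓ K

Derivation:
Term A:
  start: II(SK)(I(IK))(KK(KI)(SK(SK)))
  [1] I(SK)(I(IK))(KK(KI)(SK(SK)))
  [2] SK(I(IK))(KK(KI)(SK(SK)))
  [3] K(KK(KI)(SK(SK)))(I(IK)(KK(KI)(SK(SK))))
  [4] KK(KI)(SK(SK))
  [5] K(SK(SK))

Term B:
  start: ISI(K(IK))(KI(II)(KIS))
  [1] SI(K(IK))(KI(II)(KIS))
  [2] I(KI(II)(KIS))(K(IK)(KI(II)(KIS)))
  [3] KI(II)(KIS)(K(IK)(KI(II)(KIS)))
  [4] I(KIS)(K(IK)(KI(II)(KIS)))
  [5] KIS(K(IK)(KI(II)(KIS)))
  [6] I(K(IK)(KI(II)(KIS)))
  [7] K(IK)(KI(II)(KIS))
  [8] IK
  [9] K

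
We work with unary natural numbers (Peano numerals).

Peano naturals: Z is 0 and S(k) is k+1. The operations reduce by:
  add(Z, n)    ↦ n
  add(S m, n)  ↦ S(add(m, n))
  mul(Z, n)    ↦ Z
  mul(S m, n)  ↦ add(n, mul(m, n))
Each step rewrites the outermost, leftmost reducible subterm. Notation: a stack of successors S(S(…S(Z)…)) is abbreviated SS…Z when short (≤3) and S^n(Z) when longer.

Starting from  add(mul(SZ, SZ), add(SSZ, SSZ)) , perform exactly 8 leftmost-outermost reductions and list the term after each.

Answer: after 8 steps: S(S(S(add(Z, SSZ))))

Working:
  start: add(mul(SZ, SZ), add(SSZ, SSZ))
  step 1: add(add(SZ, mul(Z, SZ)), add(SSZ, SSZ))
  step 2: add(S(add(Z, mul(Z, SZ))), add(SSZ, SSZ))
  step 3: S(add(add(Z, mul(Z, SZ)), add(SSZ, SSZ)))
  step 4: S(add(mul(Z, SZ), add(SSZ, SSZ)))
  step 5: S(add(Z, add(SSZ, SSZ)))
  step 6: S(add(SSZ, SSZ))
  step 7: S(S(add(SZ, SSZ)))
  step 8: S(S(S(add(Z, SSZ))))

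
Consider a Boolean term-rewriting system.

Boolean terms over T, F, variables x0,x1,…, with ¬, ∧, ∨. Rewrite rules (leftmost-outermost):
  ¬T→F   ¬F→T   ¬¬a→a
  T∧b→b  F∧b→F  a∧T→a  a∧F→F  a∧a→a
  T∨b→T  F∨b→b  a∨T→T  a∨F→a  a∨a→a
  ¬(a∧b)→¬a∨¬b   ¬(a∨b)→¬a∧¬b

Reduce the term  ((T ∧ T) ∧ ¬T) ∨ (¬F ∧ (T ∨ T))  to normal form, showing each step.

Answer: normal form = T  (in 7 steps)

Derivation:
  start: ((T ∧ T) ∧ ¬T) ∨ (¬F ∧ (T ∨ T))
  [1] (T ∧ ¬T) ∨ (¬F ∧ (T ∨ T))
  [2] ¬T ∨ (¬F ∧ (T ∨ T))
  [3] F ∨ (¬F ∧ (T ∨ T))
  [4] ¬F ∧ (T ∨ T)
  [5] T ∧ (T ∨ T)
  [6] T ∨ T
  [7] T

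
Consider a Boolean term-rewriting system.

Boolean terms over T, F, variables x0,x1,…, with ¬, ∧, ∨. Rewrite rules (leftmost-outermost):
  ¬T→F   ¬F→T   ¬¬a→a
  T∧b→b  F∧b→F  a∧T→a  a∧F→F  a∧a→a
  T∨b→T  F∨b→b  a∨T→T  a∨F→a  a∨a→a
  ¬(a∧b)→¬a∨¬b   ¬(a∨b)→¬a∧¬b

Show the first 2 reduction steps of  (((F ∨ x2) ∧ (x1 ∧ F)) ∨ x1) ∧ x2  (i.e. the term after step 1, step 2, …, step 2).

  start: (((F ∨ x2) ∧ (x1 ∧ F)) ∨ x1) ∧ x2
  →1  ((x2 ∧ (x1 ∧ F)) ∨ x1) ∧ x2
  →2  ((x2 ∧ F) ∨ x1) ∧ x2

Answer: after 2 steps: ((x2 ∧ F) ∨ x1) ∧ x2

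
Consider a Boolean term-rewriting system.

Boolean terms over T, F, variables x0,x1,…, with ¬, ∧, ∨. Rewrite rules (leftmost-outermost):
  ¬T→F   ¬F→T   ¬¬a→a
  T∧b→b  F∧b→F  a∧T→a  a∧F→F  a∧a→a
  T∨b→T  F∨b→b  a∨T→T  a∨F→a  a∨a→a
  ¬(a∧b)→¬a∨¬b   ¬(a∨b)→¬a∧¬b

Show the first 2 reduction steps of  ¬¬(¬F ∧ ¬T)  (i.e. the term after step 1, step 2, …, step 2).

  start: ¬¬(¬F ∧ ¬T)
  step 1: ¬F ∧ ¬T
  step 2: T ∧ ¬T

Answer: after 2 steps: T ∧ ¬T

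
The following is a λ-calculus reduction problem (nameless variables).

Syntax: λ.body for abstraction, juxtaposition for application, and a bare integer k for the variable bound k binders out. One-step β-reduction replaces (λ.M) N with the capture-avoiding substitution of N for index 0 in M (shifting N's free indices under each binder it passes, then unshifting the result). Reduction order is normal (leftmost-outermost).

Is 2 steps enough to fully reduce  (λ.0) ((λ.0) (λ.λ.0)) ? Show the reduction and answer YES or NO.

Answer: YES — reaches normal form λ.λ.0 in 2 ≤ 2 steps

Derivation:
  start: (λ.0) ((λ.0) (λ.λ.0))
  step 1: (λ.0) (λ.λ.0)
  step 2: λ.λ.0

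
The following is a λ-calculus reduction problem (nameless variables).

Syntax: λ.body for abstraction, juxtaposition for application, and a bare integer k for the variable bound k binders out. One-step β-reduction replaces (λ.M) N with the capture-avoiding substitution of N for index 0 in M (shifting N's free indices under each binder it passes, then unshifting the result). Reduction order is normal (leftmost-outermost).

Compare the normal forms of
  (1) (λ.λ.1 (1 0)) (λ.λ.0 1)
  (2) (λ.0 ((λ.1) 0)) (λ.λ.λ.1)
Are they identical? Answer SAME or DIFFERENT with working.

Term A:
  start: (λ.λ.1 (1 0)) (λ.λ.0 1)
  [1] λ.(λ.λ.0 1) ((λ.λ.0 1) 0)
  [2] λ.λ.0 ((λ.λ.0 1) 1)
  [3] λ.λ.0 (λ.0 2)

Term B:
  start: (λ.0 ((λ.1) 0)) (λ.λ.λ.1)
  [1] (λ.λ.λ.1) ((λ.λ.λ.λ.1) (λ.λ.λ.1))
  [2] λ.λ.1

Answer: DIFFERENT — A ⇓ λ.λ.0 (λ.0 2), B ⇓ λ.λ.1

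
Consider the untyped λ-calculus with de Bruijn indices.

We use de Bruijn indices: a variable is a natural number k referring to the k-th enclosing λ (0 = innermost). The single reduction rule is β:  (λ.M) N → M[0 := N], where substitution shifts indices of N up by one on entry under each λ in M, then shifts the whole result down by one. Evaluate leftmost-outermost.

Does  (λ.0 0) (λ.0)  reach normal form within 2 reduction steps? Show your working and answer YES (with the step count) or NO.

Answer: YES — reaches normal form λ.0 in 2 ≤ 2 steps

Reduction:
  start: (λ.0 0) (λ.0)
  →1  (λ.0) (λ.0)
  →2  λ.0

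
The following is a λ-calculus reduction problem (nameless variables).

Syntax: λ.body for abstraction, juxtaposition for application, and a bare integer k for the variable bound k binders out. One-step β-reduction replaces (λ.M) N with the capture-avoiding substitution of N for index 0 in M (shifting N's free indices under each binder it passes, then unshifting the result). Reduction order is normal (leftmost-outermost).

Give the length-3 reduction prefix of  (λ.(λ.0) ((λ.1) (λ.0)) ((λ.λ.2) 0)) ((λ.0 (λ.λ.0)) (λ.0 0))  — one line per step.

  start: (λ.(λ.0) ((λ.1) (λ.0)) ((λ.λ.2) 0)) ((λ.0 (λ.λ.0)) (λ.0 0))
  [1] (λ.0) ((λ.(λ.0 (λ.λ.0)) (λ.0 0)) (λ.0)) ((λ.λ.(λ.0 (λ.λ.0)) (λ.0 0)) ((λ.0 (λ.λ.0)) (λ.0 0)))
  [2] (λ.(λ.0 (λ.λ.0)) (λ.0 0)) (λ.0) ((λ.λ.(λ.0 (λ.λ.0)) (λ.0 0)) ((λ.0 (λ.λ.0)) (λ.0 0)))
  [3] (λ.0 (λ.λ.0)) (λ.0 0) ((λ.λ.(λ.0 (λ.λ.0)) (λ.0 0)) ((λ.0 (λ.λ.0)) (λ.0 0)))

Answer: after 3 steps: (λ.0 (λ.λ.0)) (λ.0 0) ((λ.λ.(λ.0 (λ.λ.0)) (λ.0 0)) ((λ.0 (λ.λ.0)) (λ.0 0)))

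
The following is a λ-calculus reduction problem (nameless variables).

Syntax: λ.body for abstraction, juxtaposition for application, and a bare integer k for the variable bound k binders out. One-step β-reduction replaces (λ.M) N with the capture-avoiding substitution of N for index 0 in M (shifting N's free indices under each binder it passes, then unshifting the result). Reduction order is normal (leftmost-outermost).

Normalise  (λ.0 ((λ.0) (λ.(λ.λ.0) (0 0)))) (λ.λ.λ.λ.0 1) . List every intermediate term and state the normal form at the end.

  start: (λ.0 ((λ.0) (λ.(λ.λ.0) (0 0)))) (λ.λ.λ.λ.0 1)
  →1  (λ.λ.λ.λ.0 1) ((λ.0) (λ.(λ.λ.0) (0 0)))
  →2  λ.λ.λ.0 1

Answer: normal form = λ.λ.λ.0 1  (in 2 steps)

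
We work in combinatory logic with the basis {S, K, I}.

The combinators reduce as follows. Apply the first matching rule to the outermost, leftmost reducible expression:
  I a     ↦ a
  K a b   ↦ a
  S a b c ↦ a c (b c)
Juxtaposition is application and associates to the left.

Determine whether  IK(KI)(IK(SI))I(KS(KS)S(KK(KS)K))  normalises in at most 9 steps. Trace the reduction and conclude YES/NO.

  start: IK(KI)(IK(SI))I(KS(KS)S(KK(KS)K))
  →1  K(KI)(IK(SI))I(KS(KS)S(KK(KS)K))
  →2  KII(KS(KS)S(KK(KS)K))
  →3  I(KS(KS)S(KK(KS)K))
  →4  KS(KS)S(KK(KS)K)
  →5  SS(KK(KS)K)
  →6  SS(KK)

Answer: YES — reaches normal form SS(KK) in 6 ≤ 9 steps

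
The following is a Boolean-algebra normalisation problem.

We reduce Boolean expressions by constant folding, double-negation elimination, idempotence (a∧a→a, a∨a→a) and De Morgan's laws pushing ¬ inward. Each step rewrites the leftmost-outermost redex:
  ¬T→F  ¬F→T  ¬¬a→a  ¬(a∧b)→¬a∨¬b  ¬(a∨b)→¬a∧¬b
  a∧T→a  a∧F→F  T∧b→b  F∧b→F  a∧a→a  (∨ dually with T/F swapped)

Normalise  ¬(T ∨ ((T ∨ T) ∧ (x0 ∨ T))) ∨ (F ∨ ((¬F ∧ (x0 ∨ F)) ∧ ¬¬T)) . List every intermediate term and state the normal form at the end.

  start: ¬(T ∨ ((T ∨ T) ∧ (x0 ∨ T))) ∨ (F ∨ ((¬F ∧ (x0 ∨ F)) ∧ ¬¬T))
  step 1: (¬T ∧ ¬((T ∨ T) ∧ (x0 ∨ T))) ∨ (F ∨ ((¬F ∧ (x0 ∨ F)) ∧ ¬¬T))
  step 2: (F ∧ ¬((T ∨ T) ∧ (x0 ∨ T))) ∨ (F ∨ ((¬F ∧ (x0 ∨ F)) ∧ ¬¬T))
  step 3: F ∨ (F ∨ ((¬F ∧ (x0 ∨ F)) ∧ ¬¬T))
  step 4: F ∨ ((¬F ∧ (x0 ∨ F)) ∧ ¬¬T)
  step 5: (¬F ∧ (x0 ∨ F)) ∧ ¬¬T
  step 6: (T ∧ (x0 ∨ F)) ∧ ¬¬T
  step 7: (x0 ∨ F) ∧ ¬¬T
  step 8: x0 ∧ ¬¬T
  step 9: x0 ∧ T
  step 10: x0

Answer: normal form = x0  (in 10 steps)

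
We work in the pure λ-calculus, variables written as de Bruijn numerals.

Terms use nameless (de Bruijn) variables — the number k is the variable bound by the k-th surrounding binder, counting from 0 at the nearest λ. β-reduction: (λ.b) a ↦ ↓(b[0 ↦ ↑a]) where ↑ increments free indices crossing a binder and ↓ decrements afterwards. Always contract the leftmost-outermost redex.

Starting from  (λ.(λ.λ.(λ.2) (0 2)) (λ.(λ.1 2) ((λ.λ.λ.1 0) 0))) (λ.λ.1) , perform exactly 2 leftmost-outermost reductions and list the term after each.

Answer: after 2 steps: λ.(λ.λ.(λ.1 (λ.λ.1)) ((λ.λ.λ.1 0) 0)) (0 (λ.λ.1))

Reduction:
  start: (λ.(λ.λ.(λ.2) (0 2)) (λ.(λ.1 2) ((λ.λ.λ.1 0) 0))) (λ.λ.1)
  [1] (λ.λ.(λ.2) (0 (λ.λ.1))) (λ.(λ.1 (λ.λ.1)) ((λ.λ.λ.1 0) 0))
  [2] λ.(λ.λ.(λ.1 (λ.λ.1)) ((λ.λ.λ.1 0) 0)) (0 (λ.λ.1))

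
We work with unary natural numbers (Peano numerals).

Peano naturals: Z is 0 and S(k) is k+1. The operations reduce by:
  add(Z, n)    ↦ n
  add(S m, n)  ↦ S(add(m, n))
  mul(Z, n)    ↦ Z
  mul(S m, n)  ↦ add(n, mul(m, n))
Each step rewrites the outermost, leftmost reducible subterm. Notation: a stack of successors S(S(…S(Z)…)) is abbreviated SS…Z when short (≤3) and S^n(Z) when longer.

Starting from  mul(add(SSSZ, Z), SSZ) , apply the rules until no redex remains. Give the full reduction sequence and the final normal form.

Answer: normal form = S^6(Z)  (in 17 steps)

Reduction:
  start: mul(add(SSSZ, Z), SSZ)
  [1] mul(S(add(SSZ, Z)), SSZ)
  [2] add(SSZ, mul(add(SSZ, Z), SSZ))
  [3] S(add(SZ, mul(add(SSZ, Z), SSZ)))
  [4] S(S(add(Z, mul(add(SSZ, Z), SSZ))))
  [5] S(S(mul(add(SSZ, Z), SSZ)))
  [6] S(S(mul(S(add(SZ, Z)), SSZ)))
  [7] S(S(add(SSZ, mul(add(SZ, Z), SSZ))))
  [8] S(S(S(add(SZ, mul(add(SZ, Z), SSZ)))))
  [9] S(S(S(S(add(Z, mul(add(SZ, Z), SSZ))))))
  [10] S(S(S(S(mul(add(SZ, Z), SSZ)))))
  [11] S(S(S(S(mul(S(add(Z, Z)), SSZ)))))
  [12] S(S(S(S(add(SSZ, mul(add(Z, Z), SSZ))))))
  [13] S(S(S(S(S(add(SZ, mul(add(Z, Z), SSZ)))))))
  [14] S(S(S(S(S(S(add(Z, mul(add(Z, Z), SSZ))))))))
  [15] S(S(S(S(S(S(mul(add(Z, Z), SSZ)))))))
  [16] S(S(S(S(S(S(mul(Z, SSZ)))))))
  [17] S^6(Z)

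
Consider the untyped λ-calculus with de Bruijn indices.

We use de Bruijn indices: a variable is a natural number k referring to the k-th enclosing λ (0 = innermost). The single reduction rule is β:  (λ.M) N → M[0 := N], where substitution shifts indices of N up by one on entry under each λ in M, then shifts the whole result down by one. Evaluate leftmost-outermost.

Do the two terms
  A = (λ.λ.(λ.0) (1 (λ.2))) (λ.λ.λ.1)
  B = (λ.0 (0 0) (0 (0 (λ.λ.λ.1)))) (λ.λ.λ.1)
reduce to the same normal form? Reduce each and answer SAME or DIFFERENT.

Answer: SAME — A ⇓ λ.λ.λ.1, B ⇓ λ.λ.λ.1

Reduction:
Term A:
  start: (λ.λ.(λ.0) (1 (λ.2))) (λ.λ.λ.1)
  [1] λ.(λ.0) ((λ.λ.λ.1) (λ.λ.λ.λ.1))
  [2] λ.(λ.λ.λ.1) (λ.λ.λ.λ.1)
  [3] λ.λ.λ.1

Term B:
  start: (λ.0 (0 0) (0 (0 (λ.λ.λ.1)))) (λ.λ.λ.1)
  [1] (λ.λ.λ.1) ((λ.λ.λ.1) (λ.λ.λ.1)) ((λ.λ.λ.1) ((λ.λ.λ.1) (λ.λ.λ.1)))
  [2] (λ.λ.1) ((λ.λ.λ.1) ((λ.λ.λ.1) (λ.λ.λ.1)))
  [3] λ.(λ.λ.λ.1) ((λ.λ.λ.1) (λ.λ.λ.1))
  [4] λ.λ.λ.1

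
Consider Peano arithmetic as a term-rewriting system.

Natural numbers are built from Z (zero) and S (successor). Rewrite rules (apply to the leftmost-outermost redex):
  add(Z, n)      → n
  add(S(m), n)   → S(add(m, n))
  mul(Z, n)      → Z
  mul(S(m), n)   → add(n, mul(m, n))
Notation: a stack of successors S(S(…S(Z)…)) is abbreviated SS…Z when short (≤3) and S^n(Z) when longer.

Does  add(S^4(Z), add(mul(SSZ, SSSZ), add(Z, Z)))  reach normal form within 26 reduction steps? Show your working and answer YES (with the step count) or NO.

Answer: YES — reaches normal form S^10(Z) in 24 ≤ 26 steps

Working:
  start: add(S^4(Z), add(mul(SSZ, SSSZ), add(Z, Z)))
  →1  S(add(SSSZ, add(mul(SSZ, SSSZ), add(Z, Z))))
  →2  S(S(add(SSZ, add(mul(SSZ, SSSZ), add(Z, Z)))))
  →3  S(S(S(add(SZ, add(mul(SSZ, SSSZ), add(Z, Z))))))
  →4  S(S(S(S(add(Z, add(mul(SSZ, SSSZ), add(Z, Z)))))))
  →5  S(S(S(S(add(mul(SSZ, SSSZ), add(Z, Z))))))
  →6  S(S(S(S(add(add(SSSZ, mul(SZ, SSSZ)), add(Z, Z))))))
  →7  S(S(S(S(add(S(add(SSZ, mul(SZ, SSSZ))), add(Z, Z))))))
  →8  S(S(S(S(S(add(add(SSZ, mul(SZ, SSSZ)), add(Z, Z)))))))
  →9  S(S(S(S(S(add(S(add(SZ, mul(SZ, SSSZ))), add(Z, Z)))))))
  →10  S(S(S(S(S(S(add(add(SZ, mul(SZ, SSSZ)), add(Z, Z))))))))
  →11  S(S(S(S(S(S(add(S(add(Z, mul(SZ, SSSZ))), add(Z, Z))))))))
  →12  S(S(S(S(S(S(S(add(add(Z, mul(SZ, SSSZ)), add(Z, Z)))))))))
  →13  S(S(S(S(S(S(S(add(mul(SZ, SSSZ), add(Z, Z)))))))))
  →14  S(S(S(S(S(S(S(add(add(SSSZ, mul(Z, SSSZ)), add(Z, Z)))))))))
  →15  S(S(S(S(S(S(S(add(S(add(SSZ, mul(Z, SSSZ))), add(Z, Z)))))))))
  →16  S(S(S(S(S(S(S(S(add(add(SSZ, mul(Z, SSSZ)), add(Z, Z))))))))))
  →17  S(S(S(S(S(S(S(S(add(S(add(SZ, mul(Z, SSSZ))), add(Z, Z))))))))))
  →18  S(S(S(S(S(S(S(S(S(add(add(SZ, mul(Z, SSSZ)), add(Z, Z)))))))))))
  →19  S(S(S(S(S(S(S(S(S(add(S(add(Z, mul(Z, SSSZ))), add(Z, Z)))))))))))
  →20  S(S(S(S(S(S(S(S(S(S(add(add(Z, mul(Z, SSSZ)), add(Z, Z))))))))))))
  →21  S(S(S(S(S(S(S(S(S(S(add(mul(Z, SSSZ), add(Z, Z))))))))))))
  →22  S(S(S(S(S(S(S(S(S(S(add(Z, add(Z, Z))))))))))))
  →23  S(S(S(S(S(S(S(S(S(S(add(Z, Z)))))))))))
  →24  S^10(Z)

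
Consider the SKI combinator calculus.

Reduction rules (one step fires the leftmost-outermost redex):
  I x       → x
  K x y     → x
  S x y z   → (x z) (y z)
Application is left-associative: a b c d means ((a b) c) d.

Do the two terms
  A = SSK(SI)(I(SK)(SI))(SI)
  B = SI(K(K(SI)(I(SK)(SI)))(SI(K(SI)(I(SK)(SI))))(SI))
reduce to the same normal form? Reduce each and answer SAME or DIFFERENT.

Term A:
  start: SSK(SI)(I(SK)(SI))(SI)
  →1  S(SI)(K(SI))(I(SK)(SI))(SI)
  →2  SI(I(SK)(SI))(K(SI)(I(SK)(SI)))(SI)
  →3  I(K(SI)(I(SK)(SI)))(I(SK)(SI)(K(SI)(I(SK)(SI))))(SI)
  →4  K(SI)(I(SK)(SI))(I(SK)(SI)(K(SI)(I(SK)(SI))))(SI)
  →5  SI(I(SK)(SI)(K(SI)(I(SK)(SI))))(SI)
  →6  I(SI)(I(SK)(SI)(K(SI)(I(SK)(SI)))(SI))
  →7  SI(I(SK)(SI)(K(SI)(I(SK)(SI)))(SI))
  →8  SI(SK(SI)(K(SI)(I(SK)(SI)))(SI))
  →9  SI(K(K(SI)(I(SK)(SI)))(SI(K(SI)(I(SK)(SI))))(SI))
  →10  SI(K(SI)(I(SK)(SI))(SI))
  →11  SI(SI(SI))

Term B:
  start: SI(K(K(SI)(I(SK)(SI)))(SI(K(SI)(I(SK)(SI))))(SI))
  →1  SI(K(SI)(I(SK)(SI))(SI))
  →2  SI(SI(SI))

Answer: SAME — A ⇓ SI(SI(SI)), B ⇓ SI(SI(SI))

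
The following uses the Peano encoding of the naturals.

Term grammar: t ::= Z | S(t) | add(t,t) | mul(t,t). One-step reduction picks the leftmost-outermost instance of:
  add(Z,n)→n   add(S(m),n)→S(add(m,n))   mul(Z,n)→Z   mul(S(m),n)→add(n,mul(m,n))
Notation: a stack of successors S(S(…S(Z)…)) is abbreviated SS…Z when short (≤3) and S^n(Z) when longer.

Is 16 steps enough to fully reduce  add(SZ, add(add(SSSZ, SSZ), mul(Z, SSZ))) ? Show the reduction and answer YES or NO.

  start: add(SZ, add(add(SSSZ, SSZ), mul(Z, SSZ)))
  [1] S(add(Z, add(add(SSSZ, SSZ), mul(Z, SSZ))))
  [2] S(add(add(SSSZ, SSZ), mul(Z, SSZ)))
  [3] S(add(S(add(SSZ, SSZ)), mul(Z, SSZ)))
  [4] S(S(add(add(SSZ, SSZ), mul(Z, SSZ))))
  [5] S(S(add(S(add(SZ, SSZ)), mul(Z, SSZ))))
  [6] S(S(S(add(add(SZ, SSZ), mul(Z, SSZ)))))
  [7] S(S(S(add(S(add(Z, SSZ)), mul(Z, SSZ)))))
  [8] S(S(S(S(add(add(Z, SSZ), mul(Z, SSZ))))))
  [9] S(S(S(S(add(SSZ, mul(Z, SSZ))))))
  [10] S(S(S(S(S(add(SZ, mul(Z, SSZ)))))))
  [11] S(S(S(S(S(S(add(Z, mul(Z, SSZ))))))))
  [12] S(S(S(S(S(S(mul(Z, SSZ)))))))
  [13] S^6(Z)

Answer: YES — reaches normal form S^6(Z) in 13 ≤ 16 steps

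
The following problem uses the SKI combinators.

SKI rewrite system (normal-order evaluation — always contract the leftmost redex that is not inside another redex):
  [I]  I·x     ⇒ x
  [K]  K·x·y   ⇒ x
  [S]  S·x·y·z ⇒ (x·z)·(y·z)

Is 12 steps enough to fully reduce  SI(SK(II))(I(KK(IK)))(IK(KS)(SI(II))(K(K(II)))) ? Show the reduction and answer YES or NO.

Answer: YES — reaches normal form K in 9 ≤ 12 steps

Reduction:
  start: SI(SK(II))(I(KK(IK)))(IK(KS)(SI(II))(K(K(II))))
  [1] I(I(KK(IK)))(SK(II)(I(KK(IK))))(IK(KS)(SI(II))(K(K(II))))
  [2] I(KK(IK))(SK(II)(I(KK(IK))))(IK(KS)(SI(II))(K(K(II))))
  [3] KK(IK)(SK(II)(I(KK(IK))))(IK(KS)(SI(II))(K(K(II))))
  [4] K(SK(II)(I(KK(IK))))(IK(KS)(SI(II))(K(K(II))))
  [5] SK(II)(I(KK(IK)))
  [6] K(I(KK(IK)))(II(I(KK(IK))))
  [7] I(KK(IK))
  [8] KK(IK)
  [9] K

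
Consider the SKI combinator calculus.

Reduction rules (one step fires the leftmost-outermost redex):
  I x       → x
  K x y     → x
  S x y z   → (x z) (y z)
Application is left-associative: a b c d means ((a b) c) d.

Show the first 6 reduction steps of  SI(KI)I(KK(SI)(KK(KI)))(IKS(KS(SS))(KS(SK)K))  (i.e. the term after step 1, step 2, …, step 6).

Answer: after 6 steps: K(KK(KI))(IKS(KS(SS))(KS(SK)K))

Derivation:
  start: SI(KI)I(KK(SI)(KK(KI)))(IKS(KS(SS))(KS(SK)K))
  →1  II(KII)(KK(SI)(KK(KI)))(IKS(KS(SS))(KS(SK)K))
  →2  I(KII)(KK(SI)(KK(KI)))(IKS(KS(SS))(KS(SK)K))
  →3  KII(KK(SI)(KK(KI)))(IKS(KS(SS))(KS(SK)K))
  →4  I(KK(SI)(KK(KI)))(IKS(KS(SS))(KS(SK)K))
  →5  KK(SI)(KK(KI))(IKS(KS(SS))(KS(SK)K))
  →6  K(KK(KI))(IKS(KS(SS))(KS(SK)K))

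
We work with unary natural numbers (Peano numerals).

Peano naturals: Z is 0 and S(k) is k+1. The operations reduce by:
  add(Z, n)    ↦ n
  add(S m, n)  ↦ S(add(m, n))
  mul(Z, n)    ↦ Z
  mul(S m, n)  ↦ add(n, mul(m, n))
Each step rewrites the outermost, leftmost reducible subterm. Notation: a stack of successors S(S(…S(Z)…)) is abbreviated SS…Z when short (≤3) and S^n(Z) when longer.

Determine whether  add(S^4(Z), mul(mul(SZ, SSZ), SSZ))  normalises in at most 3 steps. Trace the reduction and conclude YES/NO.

  start: add(S^4(Z), mul(mul(SZ, SSZ), SSZ))
  [1] S(add(SSSZ, mul(mul(SZ, SSZ), SSZ)))
  [2] S(S(add(SSZ, mul(mul(SZ, SSZ), SSZ))))
  [3] S(S(S(add(SZ, mul(mul(SZ, SSZ), SSZ)))))

Answer: NO — after 3 steps the term is S(S(S(add(SZ, mul(mul(SZ, SSZ), SSZ))))), not yet normal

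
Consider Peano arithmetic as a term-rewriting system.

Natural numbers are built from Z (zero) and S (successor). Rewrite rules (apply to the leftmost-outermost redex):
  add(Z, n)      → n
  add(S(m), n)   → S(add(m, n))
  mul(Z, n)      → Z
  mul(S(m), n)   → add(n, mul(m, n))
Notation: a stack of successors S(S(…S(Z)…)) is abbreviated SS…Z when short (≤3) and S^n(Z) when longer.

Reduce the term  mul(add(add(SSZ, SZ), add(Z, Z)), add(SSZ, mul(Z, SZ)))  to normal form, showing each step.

Answer: normal form = S^6(Z)  (in 33 steps)

Derivation:
  start: mul(add(add(SSZ, SZ), add(Z, Z)), add(SSZ, mul(Z, SZ)))
  [1] mul(add(S(add(SZ, SZ)), add(Z, Z)), add(SSZ, mul(Z, SZ)))
  [2] mul(S(add(add(SZ, SZ), add(Z, Z))), add(SSZ, mul(Z, SZ)))
  [3] add(add(SSZ, mul(Z, SZ)), mul(add(add(SZ, SZ), add(Z, Z)), add(SSZ, mul(Z, SZ))))
  [4] add(S(add(SZ, mul(Z, SZ))), mul(add(add(SZ, SZ), add(Z, Z)), add(SSZ, mul(Z, SZ))))
  [5] S(add(add(SZ, mul(Z, SZ)), mul(add(add(SZ, SZ), add(Z, Z)), add(SSZ, mul(Z, SZ)))))
  [6] S(add(S(add(Z, mul(Z, SZ))), mul(add(add(SZ, SZ), add(Z, Z)), add(SSZ, mul(Z, SZ)))))
  [7] S(S(add(add(Z, mul(Z, SZ)), mul(add(add(SZ, SZ), add(Z, Z)), add(SSZ, mul(Z, SZ))))))
  [8] S(S(add(mul(Z, SZ), mul(add(add(SZ, SZ), add(Z, Z)), add(SSZ, mul(Z, SZ))))))
  [9] S(S(add(Z, mul(add(add(SZ, SZ), add(Z, Z)), add(SSZ, mul(Z, SZ))))))
  [10] S(S(mul(add(add(SZ, SZ), add(Z, Z)), add(SSZ, mul(Z, SZ)))))
  [11] S(S(mul(add(S(add(Z, SZ)), add(Z, Z)), add(SSZ, mul(Z, SZ)))))
  [12] S(S(mul(S(add(add(Z, SZ), add(Z, Z))), add(SSZ, mul(Z, SZ)))))
  [13] S(S(add(add(SSZ, mul(Z, SZ)), mul(add(add(Z, SZ), add(Z, Z)), add(SSZ, mul(Z, SZ))))))
  [14] S(S(add(S(add(SZ, mul(Z, SZ))), mul(add(add(Z, SZ), add(Z, Z)), add(SSZ, mul(Z, SZ))))))
  [15] S(S(S(add(add(SZ, mul(Z, SZ)), mul(add(add(Z, SZ), add(Z, Z)), add(SSZ, mul(Z, SZ)))))))
  [16] S(S(S(add(S(add(Z, mul(Z, SZ))), mul(add(add(Z, SZ), add(Z, Z)), add(SSZ, mul(Z, SZ)))))))
  [17] S(S(S(S(add(add(Z, mul(Z, SZ)), mul(add(add(Z, SZ), add(Z, Z)), add(SSZ, mul(Z, SZ))))))))
  [18] S(S(S(S(add(mul(Z, SZ), mul(add(add(Z, SZ), add(Z, Z)), add(SSZ, mul(Z, SZ))))))))
  [19] S(S(S(S(add(Z, mul(add(add(Z, SZ), add(Z, Z)), add(SSZ, mul(Z, SZ))))))))
  [20] S(S(S(S(mul(add(add(Z, SZ), add(Z, Z)), add(SSZ, mul(Z, SZ)))))))
  [21] S(S(S(S(mul(add(SZ, add(Z, Z)), add(SSZ, mul(Z, SZ)))))))
  [22] S(S(S(S(mul(S(add(Z, add(Z, Z))), add(SSZ, mul(Z, SZ)))))))
  [23] S(S(S(S(add(add(SSZ, mul(Z, SZ)), mul(add(Z, add(Z, Z)), add(SSZ, mul(Z, SZ))))))))
  [24] S(S(S(S(add(S(add(SZ, mul(Z, SZ))), mul(add(Z, add(Z, Z)), add(SSZ, mul(Z, SZ))))))))
  [25] S(S(S(S(S(add(add(SZ, mul(Z, SZ)), mul(add(Z, add(Z, Z)), add(SSZ, mul(Z, SZ)))))))))
  [26] S(S(S(S(S(add(S(add(Z, mul(Z, SZ))), mul(add(Z, add(Z, Z)), add(SSZ, mul(Z, SZ)))))))))
  [27] S(S(S(S(S(S(add(add(Z, mul(Z, SZ)), mul(add(Z, add(Z, Z)), add(SSZ, mul(Z, SZ))))))))))
  [28] S(S(S(S(S(S(add(mul(Z, SZ), mul(add(Z, add(Z, Z)), add(SSZ, mul(Z, SZ))))))))))
  [29] S(S(S(S(S(S(add(Z, mul(add(Z, add(Z, Z)), add(SSZ, mul(Z, SZ))))))))))
  [30] S(S(S(S(S(S(mul(add(Z, add(Z, Z)), add(SSZ, mul(Z, SZ)))))))))
  [31] S(S(S(S(S(S(mul(add(Z, Z), add(SSZ, mul(Z, SZ)))))))))
  [32] S(S(S(S(S(S(mul(Z, add(SSZ, mul(Z, SZ)))))))))
  [33] S^6(Z)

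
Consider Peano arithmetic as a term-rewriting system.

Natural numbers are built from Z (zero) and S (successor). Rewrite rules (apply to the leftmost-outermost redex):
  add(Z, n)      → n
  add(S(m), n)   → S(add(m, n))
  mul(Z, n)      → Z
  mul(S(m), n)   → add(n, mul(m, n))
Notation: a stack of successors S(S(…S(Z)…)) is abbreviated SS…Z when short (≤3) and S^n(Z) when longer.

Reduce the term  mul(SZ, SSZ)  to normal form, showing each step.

Answer: normal form = SSZ  (in 5 steps)

Derivation:
  start: mul(SZ, SSZ)
  →1  add(SSZ, mul(Z, SSZ))
  →2  S(add(SZ, mul(Z, SSZ)))
  →3  S(S(add(Z, mul(Z, SSZ))))
  →4  S(S(mul(Z, SSZ)))
  →5  SSZ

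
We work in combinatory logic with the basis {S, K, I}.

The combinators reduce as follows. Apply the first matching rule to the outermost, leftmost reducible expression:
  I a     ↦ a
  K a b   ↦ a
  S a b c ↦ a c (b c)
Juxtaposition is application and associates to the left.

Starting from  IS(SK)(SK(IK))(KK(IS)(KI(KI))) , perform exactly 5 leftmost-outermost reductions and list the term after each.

Answer: after 5 steps: K(KK(IS)(KI(KI)))(IK(KK(IS)(KI(KI))))

Derivation:
  start: IS(SK)(SK(IK))(KK(IS)(KI(KI)))
  [1] S(SK)(SK(IK))(KK(IS)(KI(KI)))
  [2] SK(KK(IS)(KI(KI)))(SK(IK)(KK(IS)(KI(KI))))
  [3] K(SK(IK)(KK(IS)(KI(KI))))(KK(IS)(KI(KI))(SK(IK)(KK(IS)(KI(KI)))))
  [4] SK(IK)(KK(IS)(KI(KI)))
  [5] K(KK(IS)(KI(KI)))(IK(KK(IS)(KI(KI))))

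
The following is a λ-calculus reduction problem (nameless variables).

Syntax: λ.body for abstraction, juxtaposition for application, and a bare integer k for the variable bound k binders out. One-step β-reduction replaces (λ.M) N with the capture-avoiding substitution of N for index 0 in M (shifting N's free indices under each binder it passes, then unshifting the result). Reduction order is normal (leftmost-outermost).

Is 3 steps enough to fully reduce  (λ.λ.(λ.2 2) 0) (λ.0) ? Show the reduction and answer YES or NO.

Answer: YES — reaches normal form λ.λ.0 in 3 ≤ 3 steps

Working:
  start: (λ.λ.(λ.2 2) 0) (λ.0)
  →1  λ.(λ.(λ.0) (λ.0)) 0
  →2  λ.(λ.0) (λ.0)
  →3  λ.λ.0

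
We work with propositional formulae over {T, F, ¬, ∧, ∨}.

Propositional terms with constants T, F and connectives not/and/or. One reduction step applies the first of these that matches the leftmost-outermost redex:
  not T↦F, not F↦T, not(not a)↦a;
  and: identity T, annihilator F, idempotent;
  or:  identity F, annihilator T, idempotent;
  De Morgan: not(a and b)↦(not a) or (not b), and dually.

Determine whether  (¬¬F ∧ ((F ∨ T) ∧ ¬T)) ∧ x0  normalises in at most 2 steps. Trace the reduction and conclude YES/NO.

  start: (¬¬F ∧ ((F ∨ T) ∧ ¬T)) ∧ x0
  →1  (F ∧ ((F ∨ T) ∧ ¬T)) ∧ x0
  →2  F ∧ x0

Answer: NO — after 2 steps the term is F ∧ x0, not yet normal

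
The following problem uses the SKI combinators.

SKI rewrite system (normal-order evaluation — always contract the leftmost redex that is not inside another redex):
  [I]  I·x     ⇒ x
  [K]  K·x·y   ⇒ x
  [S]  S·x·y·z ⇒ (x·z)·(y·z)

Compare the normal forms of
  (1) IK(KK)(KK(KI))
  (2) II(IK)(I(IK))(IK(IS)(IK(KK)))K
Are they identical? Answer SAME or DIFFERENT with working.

Term A:
  start: IK(KK)(KK(KI))
  [1] K(KK)(KK(KI))
  [2] KK

Term B:
  start: II(IK)(I(IK))(IK(IS)(IK(KK)))K
  [1] I(IK)(I(IK))(IK(IS)(IK(KK)))K
  [2] IK(I(IK))(IK(IS)(IK(KK)))K
  [3] K(I(IK))(IK(IS)(IK(KK)))K
  [4] I(IK)K
  [5] IKK
  [6] KK

Answer: SAME — A ⇓ KK, B ⇓ KK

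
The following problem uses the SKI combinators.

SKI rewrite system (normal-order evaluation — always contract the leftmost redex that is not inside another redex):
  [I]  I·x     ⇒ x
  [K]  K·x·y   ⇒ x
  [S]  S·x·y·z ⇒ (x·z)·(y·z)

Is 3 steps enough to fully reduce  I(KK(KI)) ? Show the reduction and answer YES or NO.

  start: I(KK(KI))
  step 1: KK(KI)
  step 2: K

Answer: YES — reaches normal form K in 2 ≤ 3 steps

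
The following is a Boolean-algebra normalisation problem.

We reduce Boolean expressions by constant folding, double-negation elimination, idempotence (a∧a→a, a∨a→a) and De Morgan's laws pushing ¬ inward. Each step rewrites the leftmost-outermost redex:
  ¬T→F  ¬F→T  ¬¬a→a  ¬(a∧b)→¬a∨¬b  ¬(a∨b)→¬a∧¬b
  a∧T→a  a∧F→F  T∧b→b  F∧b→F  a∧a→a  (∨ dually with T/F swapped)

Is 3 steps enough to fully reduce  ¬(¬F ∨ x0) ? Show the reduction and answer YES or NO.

Answer: YES — reaches normal form F in 3 ≤ 3 steps

Reduction:
  start: ¬(¬F ∨ x0)
  step 1: ¬¬F ∧ ¬x0
  step 2: F ∧ ¬x0
  step 3: F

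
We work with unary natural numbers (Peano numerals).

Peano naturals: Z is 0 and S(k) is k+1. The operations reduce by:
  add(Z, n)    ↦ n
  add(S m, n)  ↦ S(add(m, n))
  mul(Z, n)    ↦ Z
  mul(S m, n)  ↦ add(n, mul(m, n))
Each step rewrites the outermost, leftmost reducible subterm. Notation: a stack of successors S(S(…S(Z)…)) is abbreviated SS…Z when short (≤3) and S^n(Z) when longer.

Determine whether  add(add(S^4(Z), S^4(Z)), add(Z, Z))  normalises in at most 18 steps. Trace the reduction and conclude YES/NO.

Answer: YES — reaches normal form S^8(Z) in 15 ≤ 18 steps

Derivation:
  start: add(add(S^4(Z), S^4(Z)), add(Z, Z))
  [1] add(S(add(SSSZ, S^4(Z))), add(Z, Z))
  [2] S(add(add(SSSZ, S^4(Z)), add(Z, Z)))
  [3] S(add(S(add(SSZ, S^4(Z))), add(Z, Z)))
  [4] S(S(add(add(SSZ, S^4(Z)), add(Z, Z))))
  [5] S(S(add(S(add(SZ, S^4(Z))), add(Z, Z))))
  [6] S(S(S(add(add(SZ, S^4(Z)), add(Z, Z)))))
  [7] S(S(S(add(S(add(Z, S^4(Z))), add(Z, Z)))))
  [8] S(S(S(S(add(add(Z, S^4(Z)), add(Z, Z))))))
  [9] S(S(S(S(add(S^4(Z), add(Z, Z))))))
  [10] S(S(S(S(S(add(SSSZ, add(Z, Z)))))))
  [11] S(S(S(S(S(S(add(SSZ, add(Z, Z))))))))
  [12] S(S(S(S(S(S(S(add(SZ, add(Z, Z)))))))))
  [13] S(S(S(S(S(S(S(S(add(Z, add(Z, Z))))))))))
  [14] S(S(S(S(S(S(S(S(add(Z, Z)))))))))
  [15] S^8(Z)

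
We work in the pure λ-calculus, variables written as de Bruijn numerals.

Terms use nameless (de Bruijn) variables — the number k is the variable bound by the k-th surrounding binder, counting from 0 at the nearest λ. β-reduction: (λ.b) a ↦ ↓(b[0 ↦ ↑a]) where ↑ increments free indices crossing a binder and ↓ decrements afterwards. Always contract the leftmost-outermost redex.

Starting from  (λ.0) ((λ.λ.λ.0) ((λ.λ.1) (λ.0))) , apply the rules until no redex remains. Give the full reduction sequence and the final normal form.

Answer: normal form = λ.λ.0  (in 2 steps)

Working:
  start: (λ.0) ((λ.λ.λ.0) ((λ.λ.1) (λ.0)))
  [1] (λ.λ.λ.0) ((λ.λ.1) (λ.0))
  [2] λ.λ.0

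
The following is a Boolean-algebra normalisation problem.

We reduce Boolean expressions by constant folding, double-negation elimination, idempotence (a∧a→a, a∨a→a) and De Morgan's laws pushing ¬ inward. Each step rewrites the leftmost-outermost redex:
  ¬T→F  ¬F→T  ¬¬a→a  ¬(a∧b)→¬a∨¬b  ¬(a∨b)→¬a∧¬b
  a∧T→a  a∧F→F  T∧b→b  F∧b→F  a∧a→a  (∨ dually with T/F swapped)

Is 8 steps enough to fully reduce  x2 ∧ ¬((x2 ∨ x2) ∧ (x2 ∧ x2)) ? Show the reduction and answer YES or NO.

  start: x2 ∧ ¬((x2 ∨ x2) ∧ (x2 ∧ x2))
  step 1: x2 ∧ (¬(x2 ∨ x2) ∨ ¬(x2 ∧ x2))
  step 2: x2 ∧ ((¬x2 ∧ ¬x2) ∨ ¬(x2 ∧ x2))
  step 3: x2 ∧ (¬x2 ∨ ¬(x2 ∧ x2))
  step 4: x2 ∧ (¬x2 ∨ (¬x2 ∨ ¬x2))
  step 5: x2 ∧ (¬x2 ∨ ¬x2)
  step 6: x2 ∧ ¬x2

Answer: YES — reaches normal form x2 ∧ ¬x2 in 6 ≤ 8 steps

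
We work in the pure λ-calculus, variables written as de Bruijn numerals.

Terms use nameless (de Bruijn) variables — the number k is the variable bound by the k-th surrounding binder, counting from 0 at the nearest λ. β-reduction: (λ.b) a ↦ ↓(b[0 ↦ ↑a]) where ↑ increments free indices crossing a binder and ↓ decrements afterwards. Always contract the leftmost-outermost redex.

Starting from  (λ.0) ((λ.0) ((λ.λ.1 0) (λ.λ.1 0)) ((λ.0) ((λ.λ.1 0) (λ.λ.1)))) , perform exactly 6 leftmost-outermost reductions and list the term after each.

  start: (λ.0) ((λ.0) ((λ.λ.1 0) (λ.λ.1 0)) ((λ.0) ((λ.λ.1 0) (λ.λ.1))))
  step 1: (λ.0) ((λ.λ.1 0) (λ.λ.1 0)) ((λ.0) ((λ.λ.1 0) (λ.λ.1)))
  step 2: (λ.λ.1 0) (λ.λ.1 0) ((λ.0) ((λ.λ.1 0) (λ.λ.1)))
  step 3: (λ.(λ.λ.1 0) 0) ((λ.0) ((λ.λ.1 0) (λ.λ.1)))
  step 4: (λ.λ.1 0) ((λ.0) ((λ.λ.1 0) (λ.λ.1)))
  step 5: λ.(λ.0) ((λ.λ.1 0) (λ.λ.1)) 0
  step 6: λ.(λ.λ.1 0) (λ.λ.1) 0

Answer: after 6 steps: λ.(λ.λ.1 0) (λ.λ.1) 0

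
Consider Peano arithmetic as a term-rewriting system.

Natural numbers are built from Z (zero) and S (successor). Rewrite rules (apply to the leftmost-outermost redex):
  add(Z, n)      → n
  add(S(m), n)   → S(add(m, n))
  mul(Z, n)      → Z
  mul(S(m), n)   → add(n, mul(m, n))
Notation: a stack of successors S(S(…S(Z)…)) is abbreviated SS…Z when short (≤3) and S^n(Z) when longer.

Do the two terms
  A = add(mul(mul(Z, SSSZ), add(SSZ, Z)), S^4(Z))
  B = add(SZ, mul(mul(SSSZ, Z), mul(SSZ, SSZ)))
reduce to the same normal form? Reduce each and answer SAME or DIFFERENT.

Term A:
  start: add(mul(mul(Z, SSSZ), add(SSZ, Z)), S^4(Z))
  →1  add(mul(Z, add(SSZ, Z)), S^4(Z))
  →2  add(Z, S^4(Z))
  →3  S^4(Z)

Term B:
  start: add(SZ, mul(mul(SSSZ, Z), mul(SSZ, SSZ)))
  →1  S(add(Z, mul(mul(SSSZ, Z), mul(SSZ, SSZ))))
  →2  S(mul(mul(SSSZ, Z), mul(SSZ, SSZ)))
  →3  S(mul(add(Z, mul(SSZ, Z)), mul(SSZ, SSZ)))
  →4  S(mul(mul(SSZ, Z), mul(SSZ, SSZ)))
  →5  S(mul(add(Z, mul(SZ, Z)), mul(SSZ, SSZ)))
  →6  S(mul(mul(SZ, Z), mul(SSZ, SSZ)))
  →7  S(mul(add(Z, mul(Z, Z)), mul(SSZ, SSZ)))
  →8  S(mul(mul(Z, Z), mul(SSZ, SSZ)))
  →9  S(mul(Z, mul(SSZ, SSZ)))
  →10  SZ

Answer: DIFFERENT — A ⇓ S^4(Z), B ⇓ SZ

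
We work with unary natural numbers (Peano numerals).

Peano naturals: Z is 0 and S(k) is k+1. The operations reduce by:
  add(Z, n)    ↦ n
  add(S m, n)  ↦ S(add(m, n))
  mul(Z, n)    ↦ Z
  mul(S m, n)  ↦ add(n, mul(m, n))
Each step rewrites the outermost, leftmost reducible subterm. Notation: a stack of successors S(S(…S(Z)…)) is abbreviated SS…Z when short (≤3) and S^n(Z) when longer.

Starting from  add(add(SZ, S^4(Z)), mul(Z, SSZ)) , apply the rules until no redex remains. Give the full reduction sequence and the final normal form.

Answer: normal form = S^5(Z)  (in 9 steps)

Working:
  start: add(add(SZ, S^4(Z)), mul(Z, SSZ))
  [1] add(S(add(Z, S^4(Z))), mul(Z, SSZ))
  [2] S(add(add(Z, S^4(Z)), mul(Z, SSZ)))
  [3] S(add(S^4(Z), mul(Z, SSZ)))
  [4] S(S(add(SSSZ, mul(Z, SSZ))))
  [5] S(S(S(add(SSZ, mul(Z, SSZ)))))
  [6] S(S(S(S(add(SZ, mul(Z, SSZ))))))
  [7] S(S(S(S(S(add(Z, mul(Z, SSZ)))))))
  [8] S(S(S(S(S(mul(Z, SSZ))))))
  [9] S^5(Z)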